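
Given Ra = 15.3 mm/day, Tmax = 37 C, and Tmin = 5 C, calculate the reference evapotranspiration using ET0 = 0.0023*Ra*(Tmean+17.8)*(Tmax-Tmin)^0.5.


Tmean = (Tmax + Tmin)/2 = (37 + 5)/2 = 21.0
ET0 = 0.0023 * 15.3 * (21.0 + 17.8) * sqrt(37 - 5)
ET0 = 0.0023 * 15.3 * 38.8 * 5.656854

7.7237 mm/day


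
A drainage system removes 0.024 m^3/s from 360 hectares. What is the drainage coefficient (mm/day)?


DC = Q * 86400 / (A * 10000) * 1000
DC = 0.024 * 86400 / (360 * 10000) * 1000
DC = 2073600.0000 / 3600000

0.5760 mm/day


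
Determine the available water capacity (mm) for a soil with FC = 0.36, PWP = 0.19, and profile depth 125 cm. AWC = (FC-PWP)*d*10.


AWC = (FC - PWP) * d * 10
AWC = (0.36 - 0.19) * 125 * 10
AWC = 0.1700 * 125 * 10

212.5000 mm


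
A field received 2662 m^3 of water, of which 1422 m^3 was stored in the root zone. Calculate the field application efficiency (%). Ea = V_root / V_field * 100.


Ea = V_root / V_field * 100 = 1422 / 2662 * 100 = 53.4185%

53.4185 %


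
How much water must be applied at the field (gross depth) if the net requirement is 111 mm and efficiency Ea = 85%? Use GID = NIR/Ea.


Ea = 85% = 0.85
GID = NIR / Ea = 111 / 0.85 = 130.5882 mm

130.5882 mm


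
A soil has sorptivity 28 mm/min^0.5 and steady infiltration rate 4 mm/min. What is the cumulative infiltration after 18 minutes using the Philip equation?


F = S*sqrt(t) + A*t
F = 28*sqrt(18) + 4*18
F = 28*4.242641 + 72

190.7939 mm


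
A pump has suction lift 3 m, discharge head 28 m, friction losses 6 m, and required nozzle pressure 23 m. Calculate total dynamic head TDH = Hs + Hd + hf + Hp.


TDH = Hs + Hd + hf + Hp = 3 + 28 + 6 + 23 = 60

60 m


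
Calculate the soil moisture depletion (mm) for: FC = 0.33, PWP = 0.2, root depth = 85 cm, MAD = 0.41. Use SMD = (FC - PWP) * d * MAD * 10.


SMD = (FC - PWP) * d * MAD * 10
SMD = (0.33 - 0.2) * 85 * 0.41 * 10
SMD = 0.1300 * 85 * 0.41 * 10

45.3050 mm


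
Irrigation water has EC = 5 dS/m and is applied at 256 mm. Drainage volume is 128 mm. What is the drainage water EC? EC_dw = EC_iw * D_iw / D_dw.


EC_dw = EC_iw * D_iw / D_dw
EC_dw = 5 * 256 / 128
EC_dw = 1280 / 128

10.0000 dS/m


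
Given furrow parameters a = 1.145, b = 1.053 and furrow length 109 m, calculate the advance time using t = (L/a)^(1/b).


t = (L/a)^(1/b)
t = (109/1.145)^(1/1.053)
t = 95.196507^(1/1.053)

75.6889 min


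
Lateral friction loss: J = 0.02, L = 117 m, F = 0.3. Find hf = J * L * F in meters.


hf = J * L * F = 0.02 * 117 * 0.3 = 0.7020 m

0.7020 m


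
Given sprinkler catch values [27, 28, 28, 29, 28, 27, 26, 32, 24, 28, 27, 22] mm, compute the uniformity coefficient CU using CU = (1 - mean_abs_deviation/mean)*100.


mean = 27.166667 mm
MAD = 1.666667 mm
CU = (1 - 1.666667/27.166667)*100

93.8650 %


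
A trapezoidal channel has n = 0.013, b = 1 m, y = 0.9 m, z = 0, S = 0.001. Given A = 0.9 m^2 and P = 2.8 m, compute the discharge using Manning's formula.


R = A/P = 0.9/2.8 = 0.321429
Q = (1/0.013) * 0.9 * 0.321429^(2/3) * 0.001^0.5

1.0273 m^3/s


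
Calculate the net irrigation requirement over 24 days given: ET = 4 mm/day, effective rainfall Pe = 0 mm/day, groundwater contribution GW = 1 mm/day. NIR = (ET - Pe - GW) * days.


Daily deficit = ET - Pe - GW = 4 - 0 - 1 = 3 mm/day
NIR = 3 * 24 = 72 mm

72.0000 mm


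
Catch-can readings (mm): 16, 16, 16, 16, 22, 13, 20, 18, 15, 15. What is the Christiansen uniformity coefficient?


mean = 16.700000 mm
MAD = 1.980000 mm
CU = (1 - 1.980000/16.700000)*100

88.1437 %


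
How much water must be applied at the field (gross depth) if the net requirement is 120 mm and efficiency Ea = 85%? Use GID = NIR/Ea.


Ea = 85% = 0.85
GID = NIR / Ea = 120 / 0.85 = 141.1765 mm

141.1765 mm


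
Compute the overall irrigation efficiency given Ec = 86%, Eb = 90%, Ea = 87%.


Ec = 0.86, Eb = 0.9, Ea = 0.87
E = 0.86 * 0.9 * 0.87 * 100 = 67.3380%

67.3380 %


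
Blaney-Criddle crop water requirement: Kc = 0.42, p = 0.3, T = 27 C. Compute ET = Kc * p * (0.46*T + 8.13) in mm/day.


ET = Kc * p * (0.46*T + 8.13)
ET = 0.42 * 0.3 * (0.46*27 + 8.13)
ET = 0.42 * 0.3 * 20.5500

2.5893 mm/day


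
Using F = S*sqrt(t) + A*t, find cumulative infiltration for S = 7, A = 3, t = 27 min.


F = S*sqrt(t) + A*t
F = 7*sqrt(27) + 3*27
F = 7*5.196152 + 81

117.3731 mm


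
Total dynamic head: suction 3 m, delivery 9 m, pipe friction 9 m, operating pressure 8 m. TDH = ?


TDH = Hs + Hd + hf + Hp = 3 + 9 + 9 + 8 = 29

29 m


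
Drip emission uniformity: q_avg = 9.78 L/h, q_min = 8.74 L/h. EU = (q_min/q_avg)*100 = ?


EU = (q_min/q_avg)*100 = (8.74/9.78)*100 = 89.3661%

89.3661 %


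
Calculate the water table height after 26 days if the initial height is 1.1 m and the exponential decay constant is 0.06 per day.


m = m0 * exp(-k*t)
m = 1.1 * exp(-0.06 * 26)
m = 1.1 * exp(-1.5600)

0.2311 m


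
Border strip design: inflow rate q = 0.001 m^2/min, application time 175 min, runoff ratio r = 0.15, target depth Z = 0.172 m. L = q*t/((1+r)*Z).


L = q*t/((1+r)*Z)
L = 0.001*175/((1+0.15)*0.172)
L = 0.175/0.1978

0.8847 m


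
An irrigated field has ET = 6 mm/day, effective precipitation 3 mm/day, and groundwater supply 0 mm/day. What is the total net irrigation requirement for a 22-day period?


Daily deficit = ET - Pe - GW = 6 - 3 - 0 = 3 mm/day
NIR = 3 * 22 = 66 mm

66.0000 mm


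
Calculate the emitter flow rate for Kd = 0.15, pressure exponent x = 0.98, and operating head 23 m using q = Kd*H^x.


q = Kd * H^x = 0.15 * 23^0.98 = 0.15 * 21.601966

3.2403 L/h


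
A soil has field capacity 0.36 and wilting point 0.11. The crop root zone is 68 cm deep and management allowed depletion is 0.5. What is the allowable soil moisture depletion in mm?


SMD = (FC - PWP) * d * MAD * 10
SMD = (0.36 - 0.11) * 68 * 0.5 * 10
SMD = 0.2500 * 68 * 0.5 * 10

85.0000 mm


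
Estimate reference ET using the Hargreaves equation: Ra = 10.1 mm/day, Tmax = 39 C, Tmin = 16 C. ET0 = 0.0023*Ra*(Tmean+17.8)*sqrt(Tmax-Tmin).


Tmean = (Tmax + Tmin)/2 = (39 + 16)/2 = 27.5
ET0 = 0.0023 * 10.1 * (27.5 + 17.8) * sqrt(39 - 16)
ET0 = 0.0023 * 10.1 * 45.3 * 4.795832

5.0467 mm/day


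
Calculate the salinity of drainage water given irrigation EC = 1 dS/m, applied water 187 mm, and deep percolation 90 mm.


EC_dw = EC_iw * D_iw / D_dw
EC_dw = 1 * 187 / 90
EC_dw = 187 / 90

2.0778 dS/m


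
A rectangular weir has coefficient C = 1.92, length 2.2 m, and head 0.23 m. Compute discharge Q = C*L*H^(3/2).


Q = C * L * H^(3/2) = 1.92 * 2.2 * 0.23^1.5 = 1.92 * 2.2 * 0.110304

0.4659 m^3/s


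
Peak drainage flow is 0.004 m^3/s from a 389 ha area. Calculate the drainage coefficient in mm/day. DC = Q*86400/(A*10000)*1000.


DC = Q * 86400 / (A * 10000) * 1000
DC = 0.004 * 86400 / (389 * 10000) * 1000
DC = 345600.0000 / 3890000

0.0888 mm/day


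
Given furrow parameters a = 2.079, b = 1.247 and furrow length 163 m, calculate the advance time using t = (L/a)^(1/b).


t = (L/a)^(1/b)
t = (163/2.079)^(1/1.247)
t = 78.403078^(1/1.247)

33.0455 min


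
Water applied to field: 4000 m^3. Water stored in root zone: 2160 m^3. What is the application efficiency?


Ea = V_root / V_field * 100 = 2160 / 4000 * 100 = 54.0000%

54.0000 %


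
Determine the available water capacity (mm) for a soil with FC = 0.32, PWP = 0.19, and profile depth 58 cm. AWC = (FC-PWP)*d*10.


AWC = (FC - PWP) * d * 10
AWC = (0.32 - 0.19) * 58 * 10
AWC = 0.1300 * 58 * 10

75.4000 mm


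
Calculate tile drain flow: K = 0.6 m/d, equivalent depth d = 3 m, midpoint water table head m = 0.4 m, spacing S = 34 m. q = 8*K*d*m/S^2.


q = 8*K*d*m/S^2
q = 8*0.6*3*0.4/34^2
q = 5.7600 / 1156

0.0050 m/d


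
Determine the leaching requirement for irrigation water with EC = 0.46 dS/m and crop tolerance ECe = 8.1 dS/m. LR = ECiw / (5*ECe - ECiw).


LR = ECiw / (5*ECe - ECiw)
LR = 0.46 / (5*8.1 - 0.46)
LR = 0.46 / 40.0400

0.0115


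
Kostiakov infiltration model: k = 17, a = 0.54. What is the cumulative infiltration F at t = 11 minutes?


F = k * t^a = 17 * 11^0.54
F = 17 * 3.650497

62.0584 mm


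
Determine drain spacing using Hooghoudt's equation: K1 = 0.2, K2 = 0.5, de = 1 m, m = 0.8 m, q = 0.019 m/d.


S^2 = 8*K2*de*m/q + 4*K1*m^2/q
S^2 = 8*0.5*1*0.8/0.019 + 4*0.2*0.8^2/0.019
S = sqrt(195.3684)

13.9774 m


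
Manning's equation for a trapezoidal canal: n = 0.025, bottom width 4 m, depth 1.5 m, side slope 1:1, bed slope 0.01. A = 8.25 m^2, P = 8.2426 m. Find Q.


R = A/P = 8.25/8.2426 = 1.000898
Q = (1/0.025) * 8.25 * 1.000898^(2/3) * 0.01^0.5

33.0198 m^3/s


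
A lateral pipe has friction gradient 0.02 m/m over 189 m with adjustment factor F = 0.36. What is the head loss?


hf = J * L * F = 0.02 * 189 * 0.36 = 1.3608 m

1.3608 m


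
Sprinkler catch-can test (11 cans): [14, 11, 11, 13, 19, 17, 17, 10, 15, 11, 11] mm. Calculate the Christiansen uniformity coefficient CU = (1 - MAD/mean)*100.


mean = 13.545455 mm
MAD = 2.595041 mm
CU = (1 - 2.595041/13.545455)*100

80.8420 %


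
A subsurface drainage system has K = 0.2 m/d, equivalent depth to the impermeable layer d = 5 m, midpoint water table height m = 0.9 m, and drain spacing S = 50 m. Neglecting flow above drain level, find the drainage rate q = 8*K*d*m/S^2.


q = 8*K*d*m/S^2
q = 8*0.2*5*0.9/50^2
q = 7.2000 / 2500

0.0029 m/d


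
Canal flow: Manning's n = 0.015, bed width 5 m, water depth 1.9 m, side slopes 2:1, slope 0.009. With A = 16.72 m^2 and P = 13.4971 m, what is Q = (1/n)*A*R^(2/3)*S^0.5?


R = A/P = 16.72/13.4971 = 1.238785
Q = (1/0.015) * 16.72 * 1.238785^(2/3) * 0.009^0.5

121.9730 m^3/s


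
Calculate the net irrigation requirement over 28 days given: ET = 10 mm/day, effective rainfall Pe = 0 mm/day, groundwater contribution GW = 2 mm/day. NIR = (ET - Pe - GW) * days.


Daily deficit = ET - Pe - GW = 10 - 0 - 2 = 8 mm/day
NIR = 8 * 28 = 224 mm

224.0000 mm


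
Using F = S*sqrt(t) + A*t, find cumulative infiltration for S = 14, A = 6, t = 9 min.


F = S*sqrt(t) + A*t
F = 14*sqrt(9) + 6*9
F = 14*3.000000 + 54

96.0000 mm


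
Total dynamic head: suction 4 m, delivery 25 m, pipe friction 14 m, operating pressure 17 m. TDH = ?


TDH = Hs + Hd + hf + Hp = 4 + 25 + 14 + 17 = 60

60 m


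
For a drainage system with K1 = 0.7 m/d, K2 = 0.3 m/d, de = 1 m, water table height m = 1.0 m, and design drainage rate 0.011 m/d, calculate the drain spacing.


S^2 = 8*K2*de*m/q + 4*K1*m^2/q
S^2 = 8*0.3*1*1.0/0.011 + 4*0.7*1.0^2/0.011
S = sqrt(472.7273)

21.7423 m


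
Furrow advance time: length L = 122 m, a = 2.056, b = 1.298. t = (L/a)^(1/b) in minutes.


t = (L/a)^(1/b)
t = (122/2.056)^(1/1.298)
t = 59.338521^(1/1.298)

23.2384 min


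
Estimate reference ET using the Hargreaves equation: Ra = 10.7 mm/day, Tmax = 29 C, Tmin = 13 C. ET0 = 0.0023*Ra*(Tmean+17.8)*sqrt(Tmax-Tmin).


Tmean = (Tmax + Tmin)/2 = (29 + 13)/2 = 21.0
ET0 = 0.0023 * 10.7 * (21.0 + 17.8) * sqrt(29 - 13)
ET0 = 0.0023 * 10.7 * 38.8 * 4.000000

3.8195 mm/day


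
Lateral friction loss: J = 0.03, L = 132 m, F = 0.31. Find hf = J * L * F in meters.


hf = J * L * F = 0.03 * 132 * 0.31 = 1.2276 m

1.2276 m


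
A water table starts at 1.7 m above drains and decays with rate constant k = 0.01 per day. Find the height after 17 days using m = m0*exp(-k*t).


m = m0 * exp(-k*t)
m = 1.7 * exp(-0.01 * 17)
m = 1.7 * exp(-0.1700)

1.4342 m


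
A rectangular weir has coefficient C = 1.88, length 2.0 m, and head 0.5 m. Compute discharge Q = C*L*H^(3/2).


Q = C * L * H^(3/2) = 1.88 * 2.0 * 0.5^1.5 = 1.88 * 2.0 * 0.353553

1.3294 m^3/s


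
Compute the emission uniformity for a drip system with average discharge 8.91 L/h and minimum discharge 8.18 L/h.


EU = (q_min/q_avg)*100 = (8.18/8.91)*100 = 91.8070%

91.8070 %


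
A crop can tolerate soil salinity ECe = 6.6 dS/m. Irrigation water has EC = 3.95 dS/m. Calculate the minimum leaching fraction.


LR = ECiw / (5*ECe - ECiw)
LR = 3.95 / (5*6.6 - 3.95)
LR = 3.95 / 29.0500

0.1360


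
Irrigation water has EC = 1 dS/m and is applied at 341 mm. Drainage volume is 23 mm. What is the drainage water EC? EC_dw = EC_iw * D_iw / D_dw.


EC_dw = EC_iw * D_iw / D_dw
EC_dw = 1 * 341 / 23
EC_dw = 341 / 23

14.8261 dS/m


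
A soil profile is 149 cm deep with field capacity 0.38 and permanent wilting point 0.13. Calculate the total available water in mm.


AWC = (FC - PWP) * d * 10
AWC = (0.38 - 0.13) * 149 * 10
AWC = 0.2500 * 149 * 10

372.5000 mm


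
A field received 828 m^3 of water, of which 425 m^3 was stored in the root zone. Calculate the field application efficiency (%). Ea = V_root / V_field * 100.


Ea = V_root / V_field * 100 = 425 / 828 * 100 = 51.3285%

51.3285 %


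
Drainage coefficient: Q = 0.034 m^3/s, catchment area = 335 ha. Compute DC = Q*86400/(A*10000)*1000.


DC = Q * 86400 / (A * 10000) * 1000
DC = 0.034 * 86400 / (335 * 10000) * 1000
DC = 2937600.0000 / 3350000

0.8769 mm/day


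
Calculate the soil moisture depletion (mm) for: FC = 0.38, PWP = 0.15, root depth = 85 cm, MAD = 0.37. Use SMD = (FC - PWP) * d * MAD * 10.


SMD = (FC - PWP) * d * MAD * 10
SMD = (0.38 - 0.15) * 85 * 0.37 * 10
SMD = 0.2300 * 85 * 0.37 * 10

72.3350 mm


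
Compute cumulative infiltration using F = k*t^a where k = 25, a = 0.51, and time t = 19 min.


F = k * t^a = 25 * 19^0.51
F = 25 * 4.489152

112.2288 mm


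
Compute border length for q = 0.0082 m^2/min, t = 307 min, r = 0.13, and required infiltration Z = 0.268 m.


L = q*t/((1+r)*Z)
L = 0.0082*307/((1+0.13)*0.268)
L = 2.5174/0.30284

8.3126 m


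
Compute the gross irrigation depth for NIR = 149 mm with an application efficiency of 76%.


Ea = 76% = 0.76
GID = NIR / Ea = 149 / 0.76 = 196.0526 mm

196.0526 mm


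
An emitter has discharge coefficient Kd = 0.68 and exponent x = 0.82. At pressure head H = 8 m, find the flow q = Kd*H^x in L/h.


q = Kd * H^x = 0.68 * 8^0.82 = 0.68 * 5.502167

3.7415 L/h


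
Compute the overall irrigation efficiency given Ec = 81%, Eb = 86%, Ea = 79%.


Ec = 0.81, Eb = 0.86, Ea = 0.79
E = 0.81 * 0.86 * 0.79 * 100 = 55.0314%

55.0314 %


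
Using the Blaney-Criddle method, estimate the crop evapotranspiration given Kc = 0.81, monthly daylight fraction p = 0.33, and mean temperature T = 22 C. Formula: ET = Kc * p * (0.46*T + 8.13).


ET = Kc * p * (0.46*T + 8.13)
ET = 0.81 * 0.33 * (0.46*22 + 8.13)
ET = 0.81 * 0.33 * 18.2500

4.8782 mm/day


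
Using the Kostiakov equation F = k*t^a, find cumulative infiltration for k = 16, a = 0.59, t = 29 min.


F = k * t^a = 16 * 29^0.59
F = 16 * 7.291465

116.6634 mm


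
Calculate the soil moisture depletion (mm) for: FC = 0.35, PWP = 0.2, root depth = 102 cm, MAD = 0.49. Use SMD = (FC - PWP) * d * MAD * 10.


SMD = (FC - PWP) * d * MAD * 10
SMD = (0.35 - 0.2) * 102 * 0.49 * 10
SMD = 0.1500 * 102 * 0.49 * 10

74.9700 mm


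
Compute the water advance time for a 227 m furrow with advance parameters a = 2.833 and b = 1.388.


t = (L/a)^(1/b)
t = (227/2.833)^(1/1.388)
t = 80.127074^(1/1.388)

23.5288 min


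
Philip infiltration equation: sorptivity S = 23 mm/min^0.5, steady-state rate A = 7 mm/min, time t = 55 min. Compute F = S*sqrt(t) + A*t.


F = S*sqrt(t) + A*t
F = 23*sqrt(55) + 7*55
F = 23*7.416198 + 385

555.5726 mm


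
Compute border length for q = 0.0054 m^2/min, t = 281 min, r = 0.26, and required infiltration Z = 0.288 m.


L = q*t/((1+r)*Z)
L = 0.0054*281/((1+0.26)*0.288)
L = 1.5174/0.36288

4.1815 m


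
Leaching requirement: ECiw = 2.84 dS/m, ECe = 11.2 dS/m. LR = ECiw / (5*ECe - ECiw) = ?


LR = ECiw / (5*ECe - ECiw)
LR = 2.84 / (5*11.2 - 2.84)
LR = 2.84 / 53.1600

0.0534


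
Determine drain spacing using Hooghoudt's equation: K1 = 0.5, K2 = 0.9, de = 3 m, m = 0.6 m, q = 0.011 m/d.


S^2 = 8*K2*de*m/q + 4*K1*m^2/q
S^2 = 8*0.9*3*0.6/0.011 + 4*0.5*0.6^2/0.011
S = sqrt(1243.6364)

35.2652 m


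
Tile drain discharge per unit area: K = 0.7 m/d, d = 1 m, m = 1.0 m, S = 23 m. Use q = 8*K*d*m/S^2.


q = 8*K*d*m/S^2
q = 8*0.7*1*1.0/23^2
q = 5.6000 / 529

0.0106 m/d


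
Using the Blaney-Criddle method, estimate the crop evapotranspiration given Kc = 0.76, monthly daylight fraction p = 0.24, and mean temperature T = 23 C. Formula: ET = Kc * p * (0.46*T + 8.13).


ET = Kc * p * (0.46*T + 8.13)
ET = 0.76 * 0.24 * (0.46*23 + 8.13)
ET = 0.76 * 0.24 * 18.7100

3.4127 mm/day


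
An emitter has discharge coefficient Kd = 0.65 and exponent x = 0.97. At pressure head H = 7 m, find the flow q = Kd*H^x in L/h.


q = Kd * H^x = 0.65 * 7^0.97 = 0.65 * 6.603058

4.2920 L/h


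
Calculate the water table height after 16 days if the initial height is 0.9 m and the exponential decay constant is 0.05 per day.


m = m0 * exp(-k*t)
m = 0.9 * exp(-0.05 * 16)
m = 0.9 * exp(-0.8000)

0.4044 m


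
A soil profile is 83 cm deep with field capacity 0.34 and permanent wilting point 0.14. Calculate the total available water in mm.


AWC = (FC - PWP) * d * 10
AWC = (0.34 - 0.14) * 83 * 10
AWC = 0.2000 * 83 * 10

166.0000 mm


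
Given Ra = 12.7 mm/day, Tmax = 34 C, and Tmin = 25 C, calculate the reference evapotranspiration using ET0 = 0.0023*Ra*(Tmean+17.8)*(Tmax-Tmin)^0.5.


Tmean = (Tmax + Tmin)/2 = (34 + 25)/2 = 29.5
ET0 = 0.0023 * 12.7 * (29.5 + 17.8) * sqrt(34 - 25)
ET0 = 0.0023 * 12.7 * 47.3 * 3.000000

4.1449 mm/day


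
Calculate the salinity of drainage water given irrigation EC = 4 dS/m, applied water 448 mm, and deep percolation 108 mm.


EC_dw = EC_iw * D_iw / D_dw
EC_dw = 4 * 448 / 108
EC_dw = 1792 / 108

16.5926 dS/m


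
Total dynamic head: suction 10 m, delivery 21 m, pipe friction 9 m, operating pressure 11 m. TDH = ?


TDH = Hs + Hd + hf + Hp = 10 + 21 + 9 + 11 = 51

51 m


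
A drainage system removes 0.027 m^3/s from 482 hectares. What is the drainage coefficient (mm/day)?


DC = Q * 86400 / (A * 10000) * 1000
DC = 0.027 * 86400 / (482 * 10000) * 1000
DC = 2332800.0000 / 4820000

0.4840 mm/day


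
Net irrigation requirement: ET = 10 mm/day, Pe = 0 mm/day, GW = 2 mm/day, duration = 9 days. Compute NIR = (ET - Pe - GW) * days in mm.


Daily deficit = ET - Pe - GW = 10 - 0 - 2 = 8 mm/day
NIR = 8 * 9 = 72 mm

72.0000 mm


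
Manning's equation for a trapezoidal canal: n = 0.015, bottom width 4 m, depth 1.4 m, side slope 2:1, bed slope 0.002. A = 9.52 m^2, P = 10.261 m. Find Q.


R = A/P = 9.52/10.261 = 0.927785
Q = (1/0.015) * 9.52 * 0.927785^(2/3) * 0.002^0.5

26.9997 m^3/s


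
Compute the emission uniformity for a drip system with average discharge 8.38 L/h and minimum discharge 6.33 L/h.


EU = (q_min/q_avg)*100 = (6.33/8.38)*100 = 75.5370%

75.5370 %


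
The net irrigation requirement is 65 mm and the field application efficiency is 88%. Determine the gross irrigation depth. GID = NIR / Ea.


Ea = 88% = 0.88
GID = NIR / Ea = 65 / 0.88 = 73.8636 mm

73.8636 mm


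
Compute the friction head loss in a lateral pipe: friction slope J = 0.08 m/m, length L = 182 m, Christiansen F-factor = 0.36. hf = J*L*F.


hf = J * L * F = 0.08 * 182 * 0.36 = 5.2416 m

5.2416 m


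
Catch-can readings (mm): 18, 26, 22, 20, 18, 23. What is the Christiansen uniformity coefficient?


mean = 21.166667 mm
MAD = 2.500000 mm
CU = (1 - 2.500000/21.166667)*100

88.1890 %


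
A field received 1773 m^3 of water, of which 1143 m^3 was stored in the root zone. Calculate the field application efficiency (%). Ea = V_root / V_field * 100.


Ea = V_root / V_field * 100 = 1143 / 1773 * 100 = 64.4670%

64.4670 %


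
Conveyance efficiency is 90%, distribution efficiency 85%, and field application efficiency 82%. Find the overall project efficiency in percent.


Ec = 0.9, Eb = 0.85, Ea = 0.82
E = 0.9 * 0.85 * 0.82 * 100 = 62.7300%

62.7300 %


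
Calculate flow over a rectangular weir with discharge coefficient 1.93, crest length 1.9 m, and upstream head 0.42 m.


Q = C * L * H^(3/2) = 1.93 * 1.9 * 0.42^1.5 = 1.93 * 1.9 * 0.272191

0.9981 m^3/s


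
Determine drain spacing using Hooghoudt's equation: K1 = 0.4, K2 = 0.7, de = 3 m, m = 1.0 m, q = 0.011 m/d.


S^2 = 8*K2*de*m/q + 4*K1*m^2/q
S^2 = 8*0.7*3*1.0/0.011 + 4*0.4*1.0^2/0.011
S = sqrt(1672.7273)

40.8990 m


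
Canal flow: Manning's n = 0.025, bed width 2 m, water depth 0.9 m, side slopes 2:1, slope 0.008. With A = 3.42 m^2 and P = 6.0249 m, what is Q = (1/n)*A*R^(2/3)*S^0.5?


R = A/P = 3.42/6.0249 = 0.567644
Q = (1/0.025) * 3.42 * 0.567644^(2/3) * 0.008^0.5

8.3885 m^3/s


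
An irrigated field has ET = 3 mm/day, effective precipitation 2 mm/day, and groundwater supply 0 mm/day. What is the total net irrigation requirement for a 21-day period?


Daily deficit = ET - Pe - GW = 3 - 2 - 0 = 1 mm/day
NIR = 1 * 21 = 21 mm

21.0000 mm


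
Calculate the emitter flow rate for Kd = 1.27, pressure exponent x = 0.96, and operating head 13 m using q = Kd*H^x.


q = Kd * H^x = 1.27 * 13^0.96 = 1.27 * 11.732366

14.9001 L/h


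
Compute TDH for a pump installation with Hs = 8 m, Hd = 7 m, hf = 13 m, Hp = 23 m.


TDH = Hs + Hd + hf + Hp = 8 + 7 + 13 + 23 = 51

51 m


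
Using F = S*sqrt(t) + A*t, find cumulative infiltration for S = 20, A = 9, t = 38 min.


F = S*sqrt(t) + A*t
F = 20*sqrt(38) + 9*38
F = 20*6.164414 + 342

465.2883 mm


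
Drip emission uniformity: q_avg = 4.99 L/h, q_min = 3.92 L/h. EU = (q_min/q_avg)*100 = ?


EU = (q_min/q_avg)*100 = (3.92/4.99)*100 = 78.5571%

78.5571 %


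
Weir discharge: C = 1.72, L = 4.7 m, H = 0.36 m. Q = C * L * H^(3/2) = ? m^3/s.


Q = C * L * H^(3/2) = 1.72 * 4.7 * 0.36^1.5 = 1.72 * 4.7 * 0.216000

1.7461 m^3/s


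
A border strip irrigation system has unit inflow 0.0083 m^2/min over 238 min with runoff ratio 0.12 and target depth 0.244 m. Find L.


L = q*t/((1+r)*Z)
L = 0.0083*238/((1+0.12)*0.244)
L = 1.9754/0.27328

7.2285 m


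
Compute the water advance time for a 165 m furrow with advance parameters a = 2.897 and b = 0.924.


t = (L/a)^(1/b)
t = (165/2.897)^(1/0.924)
t = 56.955471^(1/0.924)

79.4200 min


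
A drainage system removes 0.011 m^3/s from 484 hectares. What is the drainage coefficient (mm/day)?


DC = Q * 86400 / (A * 10000) * 1000
DC = 0.011 * 86400 / (484 * 10000) * 1000
DC = 950400.0000 / 4840000

0.1964 mm/day


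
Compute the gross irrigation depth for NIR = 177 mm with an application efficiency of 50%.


Ea = 50% = 0.5
GID = NIR / Ea = 177 / 0.5 = 354.0000 mm

354.0000 mm


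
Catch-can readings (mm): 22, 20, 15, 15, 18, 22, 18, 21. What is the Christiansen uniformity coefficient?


mean = 18.875000 mm
MAD = 2.375000 mm
CU = (1 - 2.375000/18.875000)*100

87.4172 %


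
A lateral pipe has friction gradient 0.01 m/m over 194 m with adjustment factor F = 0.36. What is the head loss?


hf = J * L * F = 0.01 * 194 * 0.36 = 0.6984 m

0.6984 m


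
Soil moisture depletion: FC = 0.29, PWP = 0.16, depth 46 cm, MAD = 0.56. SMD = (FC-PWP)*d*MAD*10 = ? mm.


SMD = (FC - PWP) * d * MAD * 10
SMD = (0.29 - 0.16) * 46 * 0.56 * 10
SMD = 0.1300 * 46 * 0.56 * 10

33.4880 mm


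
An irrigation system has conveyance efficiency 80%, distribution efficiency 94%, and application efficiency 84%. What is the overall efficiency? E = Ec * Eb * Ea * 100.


Ec = 0.8, Eb = 0.94, Ea = 0.84
E = 0.8 * 0.94 * 0.84 * 100 = 63.1680%

63.1680 %


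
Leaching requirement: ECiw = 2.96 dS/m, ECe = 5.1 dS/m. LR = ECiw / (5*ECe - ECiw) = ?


LR = ECiw / (5*ECe - ECiw)
LR = 2.96 / (5*5.1 - 2.96)
LR = 2.96 / 22.5400

0.1313


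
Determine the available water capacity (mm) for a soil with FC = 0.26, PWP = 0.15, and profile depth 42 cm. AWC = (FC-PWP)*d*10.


AWC = (FC - PWP) * d * 10
AWC = (0.26 - 0.15) * 42 * 10
AWC = 0.1100 * 42 * 10

46.2000 mm


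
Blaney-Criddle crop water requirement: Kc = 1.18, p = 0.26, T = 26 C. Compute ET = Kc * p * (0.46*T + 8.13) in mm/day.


ET = Kc * p * (0.46*T + 8.13)
ET = 1.18 * 0.26 * (0.46*26 + 8.13)
ET = 1.18 * 0.26 * 20.0900

6.1636 mm/day


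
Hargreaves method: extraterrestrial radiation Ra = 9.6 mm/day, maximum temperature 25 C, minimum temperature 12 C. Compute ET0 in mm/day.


Tmean = (Tmax + Tmin)/2 = (25 + 12)/2 = 18.5
ET0 = 0.0023 * 9.6 * (18.5 + 17.8) * sqrt(25 - 12)
ET0 = 0.0023 * 9.6 * 36.3 * 3.605551

2.8899 mm/day


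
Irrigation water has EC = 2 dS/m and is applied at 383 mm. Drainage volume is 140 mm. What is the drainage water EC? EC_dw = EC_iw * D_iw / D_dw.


EC_dw = EC_iw * D_iw / D_dw
EC_dw = 2 * 383 / 140
EC_dw = 766 / 140

5.4714 dS/m


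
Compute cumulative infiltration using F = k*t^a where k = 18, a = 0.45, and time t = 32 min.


F = k * t^a = 18 * 32^0.45
F = 18 * 4.756828

85.6229 mm


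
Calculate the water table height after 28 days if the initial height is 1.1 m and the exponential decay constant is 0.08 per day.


m = m0 * exp(-k*t)
m = 1.1 * exp(-0.08 * 28)
m = 1.1 * exp(-2.2400)

0.1171 m


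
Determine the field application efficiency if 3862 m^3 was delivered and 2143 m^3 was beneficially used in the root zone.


Ea = V_root / V_field * 100 = 2143 / 3862 * 100 = 55.4894%

55.4894 %


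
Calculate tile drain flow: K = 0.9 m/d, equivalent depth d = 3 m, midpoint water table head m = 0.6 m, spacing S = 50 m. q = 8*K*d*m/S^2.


q = 8*K*d*m/S^2
q = 8*0.9*3*0.6/50^2
q = 12.9600 / 2500

0.0052 m/d


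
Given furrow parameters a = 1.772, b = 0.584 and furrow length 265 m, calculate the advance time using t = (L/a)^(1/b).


t = (L/a)^(1/b)
t = (265/1.772)^(1/0.584)
t = 149.548533^(1/0.584)

5295.9277 min


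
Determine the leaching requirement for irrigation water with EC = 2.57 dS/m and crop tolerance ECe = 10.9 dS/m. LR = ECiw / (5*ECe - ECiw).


LR = ECiw / (5*ECe - ECiw)
LR = 2.57 / (5*10.9 - 2.57)
LR = 2.57 / 51.9300

0.0495


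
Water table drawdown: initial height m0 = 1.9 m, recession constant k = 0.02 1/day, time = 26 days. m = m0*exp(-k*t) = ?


m = m0 * exp(-k*t)
m = 1.9 * exp(-0.02 * 26)
m = 1.9 * exp(-0.5200)

1.1296 m


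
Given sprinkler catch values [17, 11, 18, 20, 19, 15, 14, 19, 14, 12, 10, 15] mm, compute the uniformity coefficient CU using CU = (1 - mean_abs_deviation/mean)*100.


mean = 15.333333 mm
MAD = 2.722222 mm
CU = (1 - 2.722222/15.333333)*100

82.2464 %


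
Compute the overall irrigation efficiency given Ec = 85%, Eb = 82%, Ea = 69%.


Ec = 0.85, Eb = 0.82, Ea = 0.69
E = 0.85 * 0.82 * 0.69 * 100 = 48.0930%

48.0930 %


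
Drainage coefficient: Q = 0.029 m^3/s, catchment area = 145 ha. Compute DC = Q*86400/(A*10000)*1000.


DC = Q * 86400 / (A * 10000) * 1000
DC = 0.029 * 86400 / (145 * 10000) * 1000
DC = 2505600.0000 / 1450000

1.7280 mm/day


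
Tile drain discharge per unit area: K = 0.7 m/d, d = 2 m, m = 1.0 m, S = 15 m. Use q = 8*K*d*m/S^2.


q = 8*K*d*m/S^2
q = 8*0.7*2*1.0/15^2
q = 11.2000 / 225

0.0498 m/d


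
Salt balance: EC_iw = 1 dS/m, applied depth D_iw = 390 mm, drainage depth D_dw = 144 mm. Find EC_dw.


EC_dw = EC_iw * D_iw / D_dw
EC_dw = 1 * 390 / 144
EC_dw = 390 / 144

2.7083 dS/m


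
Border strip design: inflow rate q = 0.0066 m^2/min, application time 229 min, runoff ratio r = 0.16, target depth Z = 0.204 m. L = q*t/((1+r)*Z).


L = q*t/((1+r)*Z)
L = 0.0066*229/((1+0.16)*0.204)
L = 1.5114/0.23664

6.3869 m


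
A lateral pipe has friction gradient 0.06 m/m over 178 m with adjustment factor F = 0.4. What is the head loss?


hf = J * L * F = 0.06 * 178 * 0.4 = 4.2720 m

4.2720 m


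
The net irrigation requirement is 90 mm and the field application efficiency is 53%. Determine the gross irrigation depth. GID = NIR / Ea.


Ea = 53% = 0.53
GID = NIR / Ea = 90 / 0.53 = 169.8113 mm

169.8113 mm


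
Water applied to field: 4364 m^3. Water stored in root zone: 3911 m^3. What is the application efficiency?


Ea = V_root / V_field * 100 = 3911 / 4364 * 100 = 89.6196%

89.6196 %


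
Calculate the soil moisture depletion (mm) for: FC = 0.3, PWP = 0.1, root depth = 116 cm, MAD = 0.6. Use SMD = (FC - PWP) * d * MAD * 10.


SMD = (FC - PWP) * d * MAD * 10
SMD = (0.3 - 0.1) * 116 * 0.6 * 10
SMD = 0.2000 * 116 * 0.6 * 10

139.2000 mm


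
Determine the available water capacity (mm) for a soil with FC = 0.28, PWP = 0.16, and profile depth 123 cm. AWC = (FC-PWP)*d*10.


AWC = (FC - PWP) * d * 10
AWC = (0.28 - 0.16) * 123 * 10
AWC = 0.1200 * 123 * 10

147.6000 mm


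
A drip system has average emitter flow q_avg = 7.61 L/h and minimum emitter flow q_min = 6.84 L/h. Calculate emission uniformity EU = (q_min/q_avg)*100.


EU = (q_min/q_avg)*100 = (6.84/7.61)*100 = 89.8817%

89.8817 %


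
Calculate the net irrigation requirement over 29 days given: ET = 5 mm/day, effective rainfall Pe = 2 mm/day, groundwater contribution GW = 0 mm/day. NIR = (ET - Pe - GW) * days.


Daily deficit = ET - Pe - GW = 5 - 2 - 0 = 3 mm/day
NIR = 3 * 29 = 87 mm

87.0000 mm


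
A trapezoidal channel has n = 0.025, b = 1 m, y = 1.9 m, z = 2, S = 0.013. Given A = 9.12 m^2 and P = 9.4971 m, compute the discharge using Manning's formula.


R = A/P = 9.12/9.4971 = 0.960293
Q = (1/0.025) * 9.12 * 0.960293^(2/3) * 0.013^0.5

40.4851 m^3/s


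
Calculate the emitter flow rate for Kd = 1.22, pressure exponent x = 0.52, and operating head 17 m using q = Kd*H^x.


q = Kd * H^x = 1.22 * 17^0.52 = 1.22 * 4.363485

5.3235 L/h


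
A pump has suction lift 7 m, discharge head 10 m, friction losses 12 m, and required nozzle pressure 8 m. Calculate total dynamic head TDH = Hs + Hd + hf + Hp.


TDH = Hs + Hd + hf + Hp = 7 + 10 + 12 + 8 = 37

37 m


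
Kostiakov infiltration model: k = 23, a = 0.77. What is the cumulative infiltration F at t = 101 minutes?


F = k * t^a = 23 * 101^0.77
F = 23 * 34.940367

803.6284 mm


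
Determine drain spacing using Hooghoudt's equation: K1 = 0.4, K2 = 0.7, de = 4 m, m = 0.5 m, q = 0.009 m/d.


S^2 = 8*K2*de*m/q + 4*K1*m^2/q
S^2 = 8*0.7*4*0.5/0.009 + 4*0.4*0.5^2/0.009
S = sqrt(1288.8889)

35.9011 m


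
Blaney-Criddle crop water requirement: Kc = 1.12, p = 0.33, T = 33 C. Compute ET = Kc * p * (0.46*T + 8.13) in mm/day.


ET = Kc * p * (0.46*T + 8.13)
ET = 1.12 * 0.33 * (0.46*33 + 8.13)
ET = 1.12 * 0.33 * 23.3100

8.6154 mm/day


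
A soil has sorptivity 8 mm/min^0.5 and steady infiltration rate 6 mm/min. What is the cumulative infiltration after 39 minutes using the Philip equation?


F = S*sqrt(t) + A*t
F = 8*sqrt(39) + 6*39
F = 8*6.244998 + 234

283.9600 mm


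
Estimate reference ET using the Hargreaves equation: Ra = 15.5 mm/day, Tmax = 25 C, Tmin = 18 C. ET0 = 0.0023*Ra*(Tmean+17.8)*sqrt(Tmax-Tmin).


Tmean = (Tmax + Tmin)/2 = (25 + 18)/2 = 21.5
ET0 = 0.0023 * 15.5 * (21.5 + 17.8) * sqrt(25 - 18)
ET0 = 0.0023 * 15.5 * 39.3 * 2.645751

3.7068 mm/day


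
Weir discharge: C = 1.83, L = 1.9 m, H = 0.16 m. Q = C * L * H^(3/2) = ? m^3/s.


Q = C * L * H^(3/2) = 1.83 * 1.9 * 0.16^1.5 = 1.83 * 1.9 * 0.064000

0.2225 m^3/s


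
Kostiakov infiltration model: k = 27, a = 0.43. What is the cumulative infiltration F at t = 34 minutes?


F = k * t^a = 27 * 34^0.43
F = 27 * 4.555499

122.9985 mm


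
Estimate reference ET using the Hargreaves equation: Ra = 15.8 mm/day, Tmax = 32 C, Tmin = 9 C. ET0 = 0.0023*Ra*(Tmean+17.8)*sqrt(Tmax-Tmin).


Tmean = (Tmax + Tmin)/2 = (32 + 9)/2 = 20.5
ET0 = 0.0023 * 15.8 * (20.5 + 17.8) * sqrt(32 - 9)
ET0 = 0.0023 * 15.8 * 38.3 * 4.795832

6.6749 mm/day


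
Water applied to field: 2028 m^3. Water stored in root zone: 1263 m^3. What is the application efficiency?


Ea = V_root / V_field * 100 = 1263 / 2028 * 100 = 62.2781%

62.2781 %


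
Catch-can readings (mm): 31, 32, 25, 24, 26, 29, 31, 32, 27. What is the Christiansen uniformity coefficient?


mean = 28.555556 mm
MAD = 2.716049 mm
CU = (1 - 2.716049/28.555556)*100

90.4885 %


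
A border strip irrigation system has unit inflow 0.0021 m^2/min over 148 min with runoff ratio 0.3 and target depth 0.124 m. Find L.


L = q*t/((1+r)*Z)
L = 0.0021*148/((1+0.3)*0.124)
L = 0.3108/0.1612

1.9280 m


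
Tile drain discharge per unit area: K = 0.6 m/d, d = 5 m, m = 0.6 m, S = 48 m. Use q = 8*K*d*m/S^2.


q = 8*K*d*m/S^2
q = 8*0.6*5*0.6/48^2
q = 14.4000 / 2304

0.0062 m/d


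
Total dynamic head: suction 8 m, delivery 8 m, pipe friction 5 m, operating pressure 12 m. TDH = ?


TDH = Hs + Hd + hf + Hp = 8 + 8 + 5 + 12 = 33

33 m


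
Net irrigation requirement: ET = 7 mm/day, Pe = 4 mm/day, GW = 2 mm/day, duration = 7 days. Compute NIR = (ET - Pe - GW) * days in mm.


Daily deficit = ET - Pe - GW = 7 - 4 - 2 = 1 mm/day
NIR = 1 * 7 = 7 mm

7.0000 mm


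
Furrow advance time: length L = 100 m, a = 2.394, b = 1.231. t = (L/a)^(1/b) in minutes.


t = (L/a)^(1/b)
t = (100/2.394)^(1/1.231)
t = 41.771094^(1/1.231)

20.7355 min


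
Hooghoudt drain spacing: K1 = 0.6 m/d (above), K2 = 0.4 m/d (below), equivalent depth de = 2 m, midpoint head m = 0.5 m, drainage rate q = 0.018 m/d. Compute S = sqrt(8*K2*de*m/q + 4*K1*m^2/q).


S^2 = 8*K2*de*m/q + 4*K1*m^2/q
S^2 = 8*0.4*2*0.5/0.018 + 4*0.6*0.5^2/0.018
S = sqrt(211.1111)

14.5297 m


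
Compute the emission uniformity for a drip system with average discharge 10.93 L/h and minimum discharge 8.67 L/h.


EU = (q_min/q_avg)*100 = (8.67/10.93)*100 = 79.3230%

79.3230 %


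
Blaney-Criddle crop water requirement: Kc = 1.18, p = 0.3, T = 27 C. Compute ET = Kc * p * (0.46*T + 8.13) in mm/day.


ET = Kc * p * (0.46*T + 8.13)
ET = 1.18 * 0.3 * (0.46*27 + 8.13)
ET = 1.18 * 0.3 * 20.5500

7.2747 mm/day


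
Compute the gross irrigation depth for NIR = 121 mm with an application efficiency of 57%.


Ea = 57% = 0.57
GID = NIR / Ea = 121 / 0.57 = 212.2807 mm

212.2807 mm


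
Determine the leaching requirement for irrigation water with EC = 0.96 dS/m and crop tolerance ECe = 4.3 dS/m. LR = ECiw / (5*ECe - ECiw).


LR = ECiw / (5*ECe - ECiw)
LR = 0.96 / (5*4.3 - 0.96)
LR = 0.96 / 20.5400

0.0467


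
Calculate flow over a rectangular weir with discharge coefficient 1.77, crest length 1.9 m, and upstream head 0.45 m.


Q = C * L * H^(3/2) = 1.77 * 1.9 * 0.45^1.5 = 1.77 * 1.9 * 0.301869

1.0152 m^3/s


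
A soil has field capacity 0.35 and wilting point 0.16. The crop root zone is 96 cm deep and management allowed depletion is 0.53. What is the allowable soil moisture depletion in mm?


SMD = (FC - PWP) * d * MAD * 10
SMD = (0.35 - 0.16) * 96 * 0.53 * 10
SMD = 0.1900 * 96 * 0.53 * 10

96.6720 mm


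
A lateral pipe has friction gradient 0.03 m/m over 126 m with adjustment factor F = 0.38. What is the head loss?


hf = J * L * F = 0.03 * 126 * 0.38 = 1.4364 m

1.4364 m


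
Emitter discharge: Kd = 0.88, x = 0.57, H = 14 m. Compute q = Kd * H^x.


q = Kd * H^x = 0.88 * 14^0.57 = 0.88 * 4.500834

3.9607 L/h


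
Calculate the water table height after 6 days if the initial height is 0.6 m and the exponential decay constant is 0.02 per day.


m = m0 * exp(-k*t)
m = 0.6 * exp(-0.02 * 6)
m = 0.6 * exp(-0.1200)

0.5322 m


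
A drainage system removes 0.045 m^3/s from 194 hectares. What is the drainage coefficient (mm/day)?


DC = Q * 86400 / (A * 10000) * 1000
DC = 0.045 * 86400 / (194 * 10000) * 1000
DC = 3888000.0000 / 1940000

2.0041 mm/day


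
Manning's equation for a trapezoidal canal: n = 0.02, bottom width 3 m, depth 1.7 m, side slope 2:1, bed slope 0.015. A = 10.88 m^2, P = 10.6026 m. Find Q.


R = A/P = 10.88/10.6026 = 1.026163
Q = (1/0.02) * 10.88 * 1.026163^(2/3) * 0.015^0.5

67.7832 m^3/s


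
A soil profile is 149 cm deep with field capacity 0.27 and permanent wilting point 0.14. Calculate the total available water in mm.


AWC = (FC - PWP) * d * 10
AWC = (0.27 - 0.14) * 149 * 10
AWC = 0.1300 * 149 * 10

193.7000 mm


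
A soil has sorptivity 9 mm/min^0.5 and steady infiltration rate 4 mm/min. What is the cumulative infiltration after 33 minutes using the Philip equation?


F = S*sqrt(t) + A*t
F = 9*sqrt(33) + 4*33
F = 9*5.744563 + 132

183.7011 mm


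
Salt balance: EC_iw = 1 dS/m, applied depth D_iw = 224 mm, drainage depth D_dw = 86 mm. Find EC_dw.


EC_dw = EC_iw * D_iw / D_dw
EC_dw = 1 * 224 / 86
EC_dw = 224 / 86

2.6047 dS/m


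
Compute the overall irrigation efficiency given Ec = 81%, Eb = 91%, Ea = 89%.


Ec = 0.81, Eb = 0.91, Ea = 0.89
E = 0.81 * 0.91 * 0.89 * 100 = 65.6019%

65.6019 %


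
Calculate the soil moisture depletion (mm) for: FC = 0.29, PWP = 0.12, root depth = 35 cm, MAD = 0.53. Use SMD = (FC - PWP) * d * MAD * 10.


SMD = (FC - PWP) * d * MAD * 10
SMD = (0.29 - 0.12) * 35 * 0.53 * 10
SMD = 0.1700 * 35 * 0.53 * 10

31.5350 mm


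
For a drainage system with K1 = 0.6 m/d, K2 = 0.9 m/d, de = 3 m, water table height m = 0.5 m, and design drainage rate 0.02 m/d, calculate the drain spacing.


S^2 = 8*K2*de*m/q + 4*K1*m^2/q
S^2 = 8*0.9*3*0.5/0.02 + 4*0.6*0.5^2/0.02
S = sqrt(570.0000)

23.8747 m


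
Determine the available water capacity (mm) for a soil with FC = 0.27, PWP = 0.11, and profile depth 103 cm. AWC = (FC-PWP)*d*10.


AWC = (FC - PWP) * d * 10
AWC = (0.27 - 0.11) * 103 * 10
AWC = 0.1600 * 103 * 10

164.8000 mm


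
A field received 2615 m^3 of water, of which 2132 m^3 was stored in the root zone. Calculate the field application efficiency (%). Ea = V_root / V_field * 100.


Ea = V_root / V_field * 100 = 2132 / 2615 * 100 = 81.5296%

81.5296 %


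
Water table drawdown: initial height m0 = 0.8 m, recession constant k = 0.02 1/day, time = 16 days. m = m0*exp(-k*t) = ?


m = m0 * exp(-k*t)
m = 0.8 * exp(-0.02 * 16)
m = 0.8 * exp(-0.3200)

0.5809 m


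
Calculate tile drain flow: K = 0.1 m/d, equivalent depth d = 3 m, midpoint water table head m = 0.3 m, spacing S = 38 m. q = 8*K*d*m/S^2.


q = 8*K*d*m/S^2
q = 8*0.1*3*0.3/38^2
q = 0.7200 / 1444

4.9861e-04 m/d


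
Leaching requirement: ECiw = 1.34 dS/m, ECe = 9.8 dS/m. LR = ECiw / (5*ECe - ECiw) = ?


LR = ECiw / (5*ECe - ECiw)
LR = 1.34 / (5*9.8 - 1.34)
LR = 1.34 / 47.6600

0.0281


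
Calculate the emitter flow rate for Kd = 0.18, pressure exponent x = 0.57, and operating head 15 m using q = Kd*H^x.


q = Kd * H^x = 0.18 * 15^0.57 = 0.18 * 4.681360

0.8426 L/h


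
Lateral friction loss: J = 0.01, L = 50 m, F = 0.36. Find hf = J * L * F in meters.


hf = J * L * F = 0.01 * 50 * 0.36 = 0.1800 m

0.1800 m


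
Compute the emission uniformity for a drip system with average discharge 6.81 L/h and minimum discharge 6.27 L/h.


EU = (q_min/q_avg)*100 = (6.27/6.81)*100 = 92.0705%

92.0705 %


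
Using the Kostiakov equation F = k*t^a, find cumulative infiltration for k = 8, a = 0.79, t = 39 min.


F = k * t^a = 8 * 39^0.79
F = 8 * 18.069288

144.5543 mm


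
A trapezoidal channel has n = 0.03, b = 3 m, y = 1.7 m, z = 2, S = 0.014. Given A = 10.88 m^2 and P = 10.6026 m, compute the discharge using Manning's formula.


R = A/P = 10.88/10.6026 = 1.026163
Q = (1/0.03) * 10.88 * 1.026163^(2/3) * 0.014^0.5

43.6565 m^3/s


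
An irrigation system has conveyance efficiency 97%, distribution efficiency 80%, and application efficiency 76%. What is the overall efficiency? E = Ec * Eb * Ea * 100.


Ec = 0.97, Eb = 0.8, Ea = 0.76
E = 0.97 * 0.8 * 0.76 * 100 = 58.9760%

58.9760 %


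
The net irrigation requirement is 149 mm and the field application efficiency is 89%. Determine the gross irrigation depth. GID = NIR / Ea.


Ea = 89% = 0.89
GID = NIR / Ea = 149 / 0.89 = 167.4157 mm

167.4157 mm


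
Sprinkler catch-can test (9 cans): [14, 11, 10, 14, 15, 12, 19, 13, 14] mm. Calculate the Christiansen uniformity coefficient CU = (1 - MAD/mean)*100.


mean = 13.555556 mm
MAD = 1.827160 mm
CU = (1 - 1.827160/13.555556)*100

86.5210 %
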